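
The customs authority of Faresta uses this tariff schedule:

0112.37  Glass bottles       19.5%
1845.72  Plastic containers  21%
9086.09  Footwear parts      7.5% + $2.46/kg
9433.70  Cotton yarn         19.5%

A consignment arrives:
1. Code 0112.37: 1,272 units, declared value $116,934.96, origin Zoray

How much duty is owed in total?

$22,802.32

Line 1 (0112.37, Zoray, 1,272 units, $116,934.96):
Base rate for 0112.37 is 19.5%.
Duty = $116,934.96 × 19.5% = $22,802.32.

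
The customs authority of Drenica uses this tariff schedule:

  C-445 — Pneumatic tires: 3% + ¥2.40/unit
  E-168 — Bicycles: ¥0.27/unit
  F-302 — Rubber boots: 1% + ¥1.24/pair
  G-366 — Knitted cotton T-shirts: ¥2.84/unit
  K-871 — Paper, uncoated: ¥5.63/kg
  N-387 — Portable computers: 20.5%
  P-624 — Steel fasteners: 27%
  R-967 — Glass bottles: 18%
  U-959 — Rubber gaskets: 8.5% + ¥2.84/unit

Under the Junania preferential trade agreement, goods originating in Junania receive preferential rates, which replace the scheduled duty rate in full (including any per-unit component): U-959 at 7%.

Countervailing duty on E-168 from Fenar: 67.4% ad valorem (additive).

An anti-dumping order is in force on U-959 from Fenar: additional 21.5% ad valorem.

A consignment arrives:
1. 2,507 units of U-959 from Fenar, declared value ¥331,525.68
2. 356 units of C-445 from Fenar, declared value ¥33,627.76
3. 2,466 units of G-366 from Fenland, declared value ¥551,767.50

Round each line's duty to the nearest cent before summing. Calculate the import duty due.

Line 1 (U-959, Fenar, 2,507 units, ¥331,525.68):
Base rate for U-959 is 8.5% + ¥2.84/unit.
U-959 has an FTA preferential rate, but origin Fenar is not Junania; base rate stands.
Additional duty on U-959 from Fenar: +21.5%. Applied ad valorem rate: 8.5% + 21.5% = 30%.
Duty = ¥331,525.68 × 30% + 2,507 × ¥2.84 = ¥106,577.58.
Line 2 (C-445, Fenar, 356 units, ¥33,627.76):
Base rate for C-445 is 3% + ¥2.40/unit.
Duty = ¥33,627.76 × 3% + 356 × ¥2.40 = ¥1,863.23.
Line 3 (G-366, Fenland, 2,466 units, ¥551,767.50):
Base rate for G-366 is ¥2.84/unit.
Duty = 2,466 × ¥2.84 = ¥7,003.44.
Total = ¥106,577.58 + ¥1,863.23 + ¥7,003.44 = ¥115,444.25.

¥115,444.25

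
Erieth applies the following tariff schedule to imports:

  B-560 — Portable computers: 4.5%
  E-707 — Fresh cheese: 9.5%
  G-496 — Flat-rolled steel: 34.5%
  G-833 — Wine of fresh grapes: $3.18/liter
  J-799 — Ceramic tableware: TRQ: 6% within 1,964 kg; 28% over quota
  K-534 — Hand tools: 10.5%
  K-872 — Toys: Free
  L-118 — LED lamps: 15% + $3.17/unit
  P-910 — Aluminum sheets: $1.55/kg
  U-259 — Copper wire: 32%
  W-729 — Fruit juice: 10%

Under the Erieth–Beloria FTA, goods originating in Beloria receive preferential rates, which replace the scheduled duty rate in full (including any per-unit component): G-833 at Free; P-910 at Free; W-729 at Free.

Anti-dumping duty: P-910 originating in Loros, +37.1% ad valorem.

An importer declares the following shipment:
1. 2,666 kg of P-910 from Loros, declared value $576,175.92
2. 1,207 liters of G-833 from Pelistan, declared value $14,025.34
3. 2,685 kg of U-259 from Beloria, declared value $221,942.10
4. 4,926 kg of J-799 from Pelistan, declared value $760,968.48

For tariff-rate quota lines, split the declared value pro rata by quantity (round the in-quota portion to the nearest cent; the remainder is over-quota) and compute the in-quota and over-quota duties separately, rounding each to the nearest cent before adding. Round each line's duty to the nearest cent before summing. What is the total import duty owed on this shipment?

Line 1 (P-910, Loros, 2,666 kg, $576,175.92):
Base rate for P-910 is $1.55/kg.
P-910 has an FTA preferential rate, but origin Loros is not Beloria; base rate stands.
Additional duty on P-910 from Loros: +37.1% ad valorem. Applied ad valorem rate = 37.1%.
Duty = $576,175.92 × 37.1% + 2,666 × $1.55 = $217,893.57.
Line 2 (G-833, Pelistan, 1,207 liters, $14,025.34):
Base rate for G-833 is $3.18/liter.
G-833 has an FTA preferential rate, but origin Pelistan is not Beloria; base rate stands.
Duty = 1,207 × $3.18 = $3,838.26.
Line 3 (U-259, Beloria, 2,685 kg, $221,942.10):
Base rate for U-259 is 32%.
Origin Beloria is the FTA partner but U-259 is not on the preference list; base rate stands.
Duty = $221,942.10 × 32% = $71,021.47.
Line 4 (J-799, Pelistan, 4,926 kg, $760,968.48):
Code J-799 is under a tariff-rate quota (threshold 1,964 kg). In-quota: 1,964 kg at 6%; over-quota: 2,962 kg at 28%.
Pro-rata value split: in-quota = $760,968.48 × 1,964/4,926 = $303,398.72; over-quota = $760,968.48 − $303,398.72 = $457,569.76.
In-quota duty = $303,398.72 × 6% = $18,203.92. Over-quota duty = $457,569.76 × 28% = $128,119.53.
Line duty = $18,203.92 + $128,119.53 = $146,323.45.
Total = $217,893.57 + $3,838.26 + $71,021.47 + $146,323.45 = $439,076.75.

$439,076.75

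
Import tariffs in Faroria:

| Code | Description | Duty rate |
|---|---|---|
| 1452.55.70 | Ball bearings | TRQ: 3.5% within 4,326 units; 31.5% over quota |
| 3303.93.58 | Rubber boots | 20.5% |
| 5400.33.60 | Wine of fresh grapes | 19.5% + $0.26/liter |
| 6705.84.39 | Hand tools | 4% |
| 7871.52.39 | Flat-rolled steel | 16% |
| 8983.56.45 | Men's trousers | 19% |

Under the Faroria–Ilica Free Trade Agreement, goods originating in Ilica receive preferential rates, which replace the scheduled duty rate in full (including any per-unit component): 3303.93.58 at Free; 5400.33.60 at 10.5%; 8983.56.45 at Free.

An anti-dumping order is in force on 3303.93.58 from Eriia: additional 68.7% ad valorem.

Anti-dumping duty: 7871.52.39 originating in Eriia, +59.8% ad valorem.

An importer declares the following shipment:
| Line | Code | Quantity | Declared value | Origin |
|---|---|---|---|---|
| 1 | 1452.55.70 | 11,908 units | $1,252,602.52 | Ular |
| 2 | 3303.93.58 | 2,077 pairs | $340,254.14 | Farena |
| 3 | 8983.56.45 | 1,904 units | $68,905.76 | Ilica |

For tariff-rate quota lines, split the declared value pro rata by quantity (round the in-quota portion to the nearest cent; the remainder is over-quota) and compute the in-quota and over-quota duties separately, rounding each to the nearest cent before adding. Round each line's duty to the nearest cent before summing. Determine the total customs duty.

Line 1 (1452.55.70, Ular, 11,908 units, $1,252,602.52):
Code 1452.55.70 is under a tariff-rate quota (threshold 4,326 units). In-quota: 4,326 units at 3.5%; over-quota: 7,582 units at 31.5%.
Pro-rata value split: in-quota = $1,252,602.52 × 4,326/11,908 = $455,051.94; over-quota = $1,252,602.52 − $455,051.94 = $797,550.58.
In-quota duty = $455,051.94 × 3.5% = $15,926.82. Over-quota duty = $797,550.58 × 31.5% = $251,228.43.
Line duty = $15,926.82 + $251,228.43 = $267,155.25.
Line 2 (3303.93.58, Farena, 2,077 pairs, $340,254.14):
Base rate for 3303.93.58 is 20.5%.
3303.93.58 has an FTA preferential rate, but origin Farena is not Ilica; base rate stands.
The additional-duty order on 3303.93.58 targets Eriia, not Farena; it does not apply.
Duty = $340,254.14 × 20.5% = $69,752.10.
Line 3 (8983.56.45, Ilica, 1,904 units, $68,905.76):
Base rate for 8983.56.45 is 19%.
Origin Ilica qualifies under the Faroria–Ilica agreement and 8983.56.45 is covered: preferential rate Free applies instead.
Duty = $68,905.76 × 0% = $0.00.
Total = $267,155.25 + $69,752.10 + $0.00 = $336,907.35.

$336,907.35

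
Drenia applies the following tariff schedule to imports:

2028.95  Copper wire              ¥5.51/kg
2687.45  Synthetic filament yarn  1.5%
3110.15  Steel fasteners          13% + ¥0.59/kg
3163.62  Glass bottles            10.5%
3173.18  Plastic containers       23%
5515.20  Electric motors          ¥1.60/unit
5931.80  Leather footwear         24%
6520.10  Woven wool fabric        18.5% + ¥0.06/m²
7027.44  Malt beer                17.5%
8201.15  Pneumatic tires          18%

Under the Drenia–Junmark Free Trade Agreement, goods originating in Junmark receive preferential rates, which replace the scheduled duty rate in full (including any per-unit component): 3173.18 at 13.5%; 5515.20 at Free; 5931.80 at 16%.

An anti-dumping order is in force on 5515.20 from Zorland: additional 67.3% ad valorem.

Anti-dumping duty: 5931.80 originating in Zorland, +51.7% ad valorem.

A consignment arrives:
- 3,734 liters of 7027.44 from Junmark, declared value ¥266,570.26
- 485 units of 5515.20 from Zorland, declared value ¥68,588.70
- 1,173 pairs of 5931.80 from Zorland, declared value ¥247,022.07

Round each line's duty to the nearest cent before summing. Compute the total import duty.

Line 1 (7027.44, Junmark, 3,734 liters, ¥266,570.26):
Base rate for 7027.44 is 17.5%.
Origin Junmark is the FTA partner but 7027.44 is not on the preference list; base rate stands.
Duty = ¥266,570.26 × 17.5% = ¥46,649.80.
Line 2 (5515.20, Zorland, 485 units, ¥68,588.70):
Base rate for 5515.20 is ¥1.60/unit.
5515.20 has an FTA preferential rate, but origin Zorland is not Junmark; base rate stands.
Additional duty on 5515.20 from Zorland: +67.3% ad valorem. Applied ad valorem rate = 67.3%.
Duty = ¥68,588.70 × 67.3% + 485 × ¥1.60 = ¥46,936.20.
Line 3 (5931.80, Zorland, 1,173 pairs, ¥247,022.07):
Base rate for 5931.80 is 24%.
5931.80 has an FTA preferential rate, but origin Zorland is not Junmark; base rate stands.
Additional duty on 5931.80 from Zorland: +51.7%. Applied ad valorem rate: 24% + 51.7% = 75.7%.
Duty = ¥247,022.07 × 75.7% = ¥186,995.71.
Total = ¥46,649.80 + ¥46,936.20 + ¥186,995.71 = ¥280,581.71.

¥280,581.71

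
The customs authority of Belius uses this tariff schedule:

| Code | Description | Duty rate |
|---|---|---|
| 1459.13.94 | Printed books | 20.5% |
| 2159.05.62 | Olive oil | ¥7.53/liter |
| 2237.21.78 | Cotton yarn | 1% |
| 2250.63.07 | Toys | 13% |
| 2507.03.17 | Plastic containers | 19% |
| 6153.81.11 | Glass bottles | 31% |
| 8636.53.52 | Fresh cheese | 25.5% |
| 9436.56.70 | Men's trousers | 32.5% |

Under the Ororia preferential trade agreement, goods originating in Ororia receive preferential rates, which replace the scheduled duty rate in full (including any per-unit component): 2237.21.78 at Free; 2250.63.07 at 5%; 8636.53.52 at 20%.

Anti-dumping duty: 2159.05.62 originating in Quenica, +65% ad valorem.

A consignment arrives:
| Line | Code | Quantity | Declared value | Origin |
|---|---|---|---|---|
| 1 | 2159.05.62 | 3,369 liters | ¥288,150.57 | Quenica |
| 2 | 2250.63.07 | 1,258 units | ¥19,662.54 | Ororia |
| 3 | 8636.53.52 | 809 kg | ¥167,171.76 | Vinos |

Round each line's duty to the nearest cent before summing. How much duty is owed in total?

¥256,278.37

Line 1 (2159.05.62, Quenica, 3,369 liters, ¥288,150.57):
Base rate for 2159.05.62 is ¥7.53/liter.
Additional duty on 2159.05.62 from Quenica: +65% ad valorem. Applied ad valorem rate = 65%.
Duty = ¥288,150.57 × 65% + 3,369 × ¥7.53 = ¥212,666.44.
Line 2 (2250.63.07, Ororia, 1,258 units, ¥19,662.54):
Base rate for 2250.63.07 is 13%.
Origin Ororia qualifies under the Belius–Ororia agreement and 2250.63.07 is covered: preferential rate 5% applies instead.
Duty = ¥19,662.54 × 5% = ¥983.13.
Line 3 (8636.53.52, Vinos, 809 kg, ¥167,171.76):
Base rate for 8636.53.52 is 25.5%.
8636.53.52 has an FTA preferential rate, but origin Vinos is not Ororia; base rate stands.
Duty = ¥167,171.76 × 25.5% = ¥42,628.80.
Total = ¥212,666.44 + ¥983.13 + ¥42,628.80 = ¥256,278.37.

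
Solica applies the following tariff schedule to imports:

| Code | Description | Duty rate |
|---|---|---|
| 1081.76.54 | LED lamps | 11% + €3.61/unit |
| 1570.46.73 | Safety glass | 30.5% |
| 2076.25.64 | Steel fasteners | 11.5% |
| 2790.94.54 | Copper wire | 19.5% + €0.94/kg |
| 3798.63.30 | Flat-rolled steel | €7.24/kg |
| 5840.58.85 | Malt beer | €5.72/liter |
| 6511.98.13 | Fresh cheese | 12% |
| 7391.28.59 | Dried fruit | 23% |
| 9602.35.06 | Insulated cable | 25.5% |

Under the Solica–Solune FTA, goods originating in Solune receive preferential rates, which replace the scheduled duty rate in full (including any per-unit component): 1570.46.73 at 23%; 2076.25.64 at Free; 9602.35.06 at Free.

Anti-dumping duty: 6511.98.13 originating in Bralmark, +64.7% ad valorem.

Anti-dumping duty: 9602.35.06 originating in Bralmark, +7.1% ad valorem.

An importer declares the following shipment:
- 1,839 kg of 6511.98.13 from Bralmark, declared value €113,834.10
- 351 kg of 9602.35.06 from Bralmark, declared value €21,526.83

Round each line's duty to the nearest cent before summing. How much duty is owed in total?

Line 1 (6511.98.13, Bralmark, 1,839 kg, €113,834.10):
Base rate for 6511.98.13 is 12%.
Additional duty on 6511.98.13 from Bralmark: +64.7%. Applied ad valorem rate: 12% + 64.7% = 76.7%.
Duty = €113,834.10 × 76.7% = €87,310.75.
Line 2 (9602.35.06, Bralmark, 351 kg, €21,526.83):
Base rate for 9602.35.06 is 25.5%.
9602.35.06 has an FTA preferential rate, but origin Bralmark is not Solune; base rate stands.
Additional duty on 9602.35.06 from Bralmark: +7.1%. Applied ad valorem rate: 25.5% + 7.1% = 32.6%.
Duty = €21,526.83 × 32.6% = €7,017.75.
Total = €87,310.75 + €7,017.75 = €94,328.50.

€94,328.50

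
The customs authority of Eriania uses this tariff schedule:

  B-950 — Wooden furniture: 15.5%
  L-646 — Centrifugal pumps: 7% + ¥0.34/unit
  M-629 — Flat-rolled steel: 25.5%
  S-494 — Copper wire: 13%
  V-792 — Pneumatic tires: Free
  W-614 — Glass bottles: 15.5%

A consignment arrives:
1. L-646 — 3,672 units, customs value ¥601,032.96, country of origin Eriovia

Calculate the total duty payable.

¥43,320.79

Line 1 (L-646, Eriovia, 3,672 units, ¥601,032.96):
Base rate for L-646 is 7% + ¥0.34/unit.
Duty = ¥601,032.96 × 7% + 3,672 × ¥0.34 = ¥43,320.79.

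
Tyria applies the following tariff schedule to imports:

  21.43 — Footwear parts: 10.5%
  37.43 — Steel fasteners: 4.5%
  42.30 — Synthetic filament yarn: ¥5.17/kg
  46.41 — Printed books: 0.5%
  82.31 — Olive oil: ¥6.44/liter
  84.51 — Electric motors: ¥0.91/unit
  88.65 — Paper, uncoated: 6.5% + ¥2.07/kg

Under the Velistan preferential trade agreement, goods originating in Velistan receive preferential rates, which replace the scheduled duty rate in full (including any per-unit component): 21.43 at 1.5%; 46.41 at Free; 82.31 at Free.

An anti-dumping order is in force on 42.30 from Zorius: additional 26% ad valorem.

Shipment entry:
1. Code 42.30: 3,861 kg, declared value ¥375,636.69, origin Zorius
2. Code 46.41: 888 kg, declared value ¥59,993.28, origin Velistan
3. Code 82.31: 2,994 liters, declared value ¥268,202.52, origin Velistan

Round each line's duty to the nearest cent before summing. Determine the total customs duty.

Line 1 (42.30, Zorius, 3,861 kg, ¥375,636.69):
Base rate for 42.30 is ¥5.17/kg.
Additional duty on 42.30 from Zorius: +26% ad valorem. Applied ad valorem rate = 26%.
Duty = ¥375,636.69 × 26% + 3,861 × ¥5.17 = ¥117,626.91.
Line 2 (46.41, Velistan, 888 kg, ¥59,993.28):
Base rate for 46.41 is 0.5%.
Origin Velistan qualifies under the Tyria–Velistan agreement and 46.41 is covered: preferential rate Free applies instead.
Duty = ¥59,993.28 × 0% = ¥0.00.
Line 3 (82.31, Velistan, 2,994 liters, ¥268,202.52):
Base rate for 82.31 is ¥6.44/liter.
Origin Velistan qualifies under the Tyria–Velistan agreement and 82.31 is covered: preferential rate Free applies instead.
Duty = ¥268,202.52 × 0% = ¥0.00.
Total = ¥117,626.91 + ¥0.00 + ¥0.00 = ¥117,626.91.

¥117,626.91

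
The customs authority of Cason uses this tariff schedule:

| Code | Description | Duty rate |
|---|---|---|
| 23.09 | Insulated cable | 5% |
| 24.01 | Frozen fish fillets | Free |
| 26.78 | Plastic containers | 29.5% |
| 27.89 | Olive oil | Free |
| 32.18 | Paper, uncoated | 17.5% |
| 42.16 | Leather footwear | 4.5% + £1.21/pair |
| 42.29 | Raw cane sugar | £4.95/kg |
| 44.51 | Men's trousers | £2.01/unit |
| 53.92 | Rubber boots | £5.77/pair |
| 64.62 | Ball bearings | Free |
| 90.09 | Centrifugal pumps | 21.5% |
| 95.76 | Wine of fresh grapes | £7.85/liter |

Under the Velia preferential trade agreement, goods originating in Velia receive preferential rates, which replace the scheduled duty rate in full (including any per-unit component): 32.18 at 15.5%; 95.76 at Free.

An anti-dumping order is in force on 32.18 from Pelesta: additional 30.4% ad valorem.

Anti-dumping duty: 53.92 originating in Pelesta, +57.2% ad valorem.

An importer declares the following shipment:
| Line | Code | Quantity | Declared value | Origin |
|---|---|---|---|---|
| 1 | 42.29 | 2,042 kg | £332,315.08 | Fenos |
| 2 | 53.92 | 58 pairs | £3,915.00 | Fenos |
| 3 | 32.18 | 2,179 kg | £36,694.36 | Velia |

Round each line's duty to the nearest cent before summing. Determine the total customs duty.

£16,130.19

Line 1 (42.29, Fenos, 2,042 kg, £332,315.08):
Base rate for 42.29 is £4.95/kg.
Duty = 2,042 × £4.95 = £10,107.90.
Line 2 (53.92, Fenos, 58 pairs, £3,915.00):
Base rate for 53.92 is £5.77/pair.
The additional-duty order on 53.92 targets Pelesta, not Fenos; it does not apply.
Duty = 58 × £5.77 = £334.66.
Line 3 (32.18, Velia, 2,179 kg, £36,694.36):
Base rate for 32.18 is 17.5%.
Origin Velia qualifies under the Cason–Velia agreement and 32.18 is covered: preferential rate 15.5% applies instead.
The additional-duty order on 32.18 targets Pelesta, not Velia; it does not apply.
Duty = £36,694.36 × 15.5% = £5,687.63.
Total = £10,107.90 + £334.66 + £5,687.63 = £16,130.19.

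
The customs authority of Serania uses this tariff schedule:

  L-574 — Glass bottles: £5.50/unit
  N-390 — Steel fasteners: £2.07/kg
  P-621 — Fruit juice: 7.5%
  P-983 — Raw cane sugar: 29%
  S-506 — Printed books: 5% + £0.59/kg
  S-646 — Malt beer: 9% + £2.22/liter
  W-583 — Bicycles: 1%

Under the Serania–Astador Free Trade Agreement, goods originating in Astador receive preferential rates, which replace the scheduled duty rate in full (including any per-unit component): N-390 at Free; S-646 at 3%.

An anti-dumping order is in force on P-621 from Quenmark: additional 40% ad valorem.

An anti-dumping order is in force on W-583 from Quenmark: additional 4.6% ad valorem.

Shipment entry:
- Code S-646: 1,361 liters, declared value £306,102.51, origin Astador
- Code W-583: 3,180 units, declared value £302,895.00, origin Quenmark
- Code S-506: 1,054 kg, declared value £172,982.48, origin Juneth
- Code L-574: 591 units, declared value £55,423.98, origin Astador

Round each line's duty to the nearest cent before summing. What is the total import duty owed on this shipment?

Line 1 (S-646, Astador, 1,361 liters, £306,102.51):
Base rate for S-646 is 9% + £2.22/liter.
Origin Astador qualifies under the Serania–Astador agreement and S-646 is covered: preferential rate 3% applies instead.
Duty = £306,102.51 × 3% = £9,183.08.
Line 2 (W-583, Quenmark, 3,180 units, £302,895.00):
Base rate for W-583 is 1%.
Additional duty on W-583 from Quenmark: +4.6%. Applied ad valorem rate: 1% + 4.6% = 5.6%.
Duty = £302,895.00 × 5.6% = £16,962.12.
Line 3 (S-506, Juneth, 1,054 kg, £172,982.48):
Base rate for S-506 is 5% + £0.59/kg.
Duty = £172,982.48 × 5% + 1,054 × £0.59 = £9,270.98.
Line 4 (L-574, Astador, 591 units, £55,423.98):
Base rate for L-574 is £5.50/unit.
Origin Astador is the FTA partner but L-574 is not on the preference list; base rate stands.
Duty = 591 × £5.50 = £3,250.50.
Total = £9,183.08 + £16,962.12 + £9,270.98 + £3,250.50 = £38,666.68.

£38,666.68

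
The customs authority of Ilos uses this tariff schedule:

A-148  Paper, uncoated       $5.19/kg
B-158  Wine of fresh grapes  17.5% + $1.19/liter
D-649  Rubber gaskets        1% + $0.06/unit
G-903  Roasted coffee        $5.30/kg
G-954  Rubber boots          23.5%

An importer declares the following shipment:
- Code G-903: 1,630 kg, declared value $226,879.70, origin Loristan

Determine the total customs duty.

$8,639.00

Line 1 (G-903, Loristan, 1,630 kg, $226,879.70):
Base rate for G-903 is $5.30/kg.
Duty = 1,630 × $5.30 = $8,639.00.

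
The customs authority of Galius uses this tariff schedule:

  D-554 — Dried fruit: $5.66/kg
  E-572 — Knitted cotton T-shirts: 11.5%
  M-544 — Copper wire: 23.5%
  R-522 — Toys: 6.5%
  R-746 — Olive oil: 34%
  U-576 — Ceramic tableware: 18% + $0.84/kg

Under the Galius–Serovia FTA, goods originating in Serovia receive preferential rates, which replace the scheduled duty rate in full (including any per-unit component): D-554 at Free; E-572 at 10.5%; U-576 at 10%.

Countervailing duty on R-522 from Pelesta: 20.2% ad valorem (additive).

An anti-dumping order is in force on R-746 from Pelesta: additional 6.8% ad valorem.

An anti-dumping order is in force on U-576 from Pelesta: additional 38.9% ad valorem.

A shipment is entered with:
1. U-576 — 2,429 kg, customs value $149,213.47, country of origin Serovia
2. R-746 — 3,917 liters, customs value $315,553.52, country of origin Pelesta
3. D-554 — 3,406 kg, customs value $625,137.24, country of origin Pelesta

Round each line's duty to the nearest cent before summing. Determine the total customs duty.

Line 1 (U-576, Serovia, 2,429 kg, $149,213.47):
Base rate for U-576 is 18% + $0.84/kg.
Origin Serovia qualifies under the Galius–Serovia agreement and U-576 is covered: preferential rate 10% applies instead.
The additional-duty order on U-576 targets Pelesta, not Serovia; it does not apply.
Duty = $149,213.47 × 10% = $14,921.35.
Line 2 (R-746, Pelesta, 3,917 liters, $315,553.52):
Base rate for R-746 is 34%.
Additional duty on R-746 from Pelesta: +6.8%. Applied ad valorem rate: 34% + 6.8% = 40.8%.
Duty = $315,553.52 × 40.8% = $128,745.84.
Line 3 (D-554, Pelesta, 3,406 kg, $625,137.24):
Base rate for D-554 is $5.66/kg.
D-554 has an FTA preferential rate, but origin Pelesta is not Serovia; base rate stands.
Duty = 3,406 × $5.66 = $19,277.96.
Total = $14,921.35 + $128,745.84 + $19,277.96 = $162,945.15.

$162,945.15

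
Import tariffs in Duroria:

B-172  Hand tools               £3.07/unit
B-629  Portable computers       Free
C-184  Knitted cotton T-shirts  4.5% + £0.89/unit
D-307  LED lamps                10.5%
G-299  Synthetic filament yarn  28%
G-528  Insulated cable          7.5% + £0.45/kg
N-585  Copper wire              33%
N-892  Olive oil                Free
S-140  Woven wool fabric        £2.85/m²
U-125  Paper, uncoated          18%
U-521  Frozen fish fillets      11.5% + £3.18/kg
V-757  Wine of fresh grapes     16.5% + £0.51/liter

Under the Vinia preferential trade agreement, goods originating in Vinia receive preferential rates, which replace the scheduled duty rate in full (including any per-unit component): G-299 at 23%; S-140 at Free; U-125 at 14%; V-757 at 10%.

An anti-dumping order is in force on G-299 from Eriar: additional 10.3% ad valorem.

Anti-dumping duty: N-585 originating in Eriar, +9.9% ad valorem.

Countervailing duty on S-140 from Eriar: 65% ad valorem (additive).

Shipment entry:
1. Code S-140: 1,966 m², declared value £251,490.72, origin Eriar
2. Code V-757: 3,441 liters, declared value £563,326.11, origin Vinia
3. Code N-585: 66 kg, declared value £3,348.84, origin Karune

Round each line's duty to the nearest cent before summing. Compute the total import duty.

Line 1 (S-140, Eriar, 1,966 m², £251,490.72):
Base rate for S-140 is £2.85/m².
S-140 has an FTA preferential rate, but origin Eriar is not Vinia; base rate stands.
Additional duty on S-140 from Eriar: +65% ad valorem. Applied ad valorem rate = 65%.
Duty = £251,490.72 × 65% + 1,966 × £2.85 = £169,072.07.
Line 2 (V-757, Vinia, 3,441 liters, £563,326.11):
Base rate for V-757 is 16.5% + £0.51/liter.
Origin Vinia qualifies under the Duroria–Vinia agreement and V-757 is covered: preferential rate 10% applies instead.
Duty = £563,326.11 × 10% = £56,332.61.
Line 3 (N-585, Karune, 66 kg, £3,348.84):
Base rate for N-585 is 33%.
The additional-duty order on N-585 targets Eriar, not Karune; it does not apply.
Duty = £3,348.84 × 33% = £1,105.12.
Total = £169,072.07 + £56,332.61 + £1,105.12 = £226,509.80.

£226,509.80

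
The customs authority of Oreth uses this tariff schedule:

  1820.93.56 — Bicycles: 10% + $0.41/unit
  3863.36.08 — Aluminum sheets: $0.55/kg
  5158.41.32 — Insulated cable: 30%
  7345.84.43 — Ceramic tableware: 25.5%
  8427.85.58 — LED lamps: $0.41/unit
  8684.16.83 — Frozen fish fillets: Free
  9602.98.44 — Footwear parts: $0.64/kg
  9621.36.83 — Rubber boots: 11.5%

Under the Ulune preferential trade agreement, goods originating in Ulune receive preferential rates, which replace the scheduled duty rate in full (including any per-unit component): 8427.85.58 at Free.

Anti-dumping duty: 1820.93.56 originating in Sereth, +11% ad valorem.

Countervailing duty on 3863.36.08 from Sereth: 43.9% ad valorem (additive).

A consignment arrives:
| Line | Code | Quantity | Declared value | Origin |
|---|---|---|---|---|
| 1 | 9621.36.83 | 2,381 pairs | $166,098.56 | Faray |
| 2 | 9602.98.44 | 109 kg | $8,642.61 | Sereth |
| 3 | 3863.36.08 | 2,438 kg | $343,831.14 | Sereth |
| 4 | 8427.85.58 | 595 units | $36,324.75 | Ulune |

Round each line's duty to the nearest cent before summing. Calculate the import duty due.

$171,453.86

Line 1 (9621.36.83, Faray, 2,381 pairs, $166,098.56):
Base rate for 9621.36.83 is 11.5%.
Duty = $166,098.56 × 11.5% = $19,101.33.
Line 2 (9602.98.44, Sereth, 109 kg, $8,642.61):
Base rate for 9602.98.44 is $0.64/kg.
Duty = 109 × $0.64 = $69.76.
Line 3 (3863.36.08, Sereth, 2,438 kg, $343,831.14):
Base rate for 3863.36.08 is $0.55/kg.
Additional duty on 3863.36.08 from Sereth: +43.9% ad valorem. Applied ad valorem rate = 43.9%.
Duty = $343,831.14 × 43.9% + 2,438 × $0.55 = $152,282.77.
Line 4 (8427.85.58, Ulune, 595 units, $36,324.75):
Base rate for 8427.85.58 is $0.41/unit.
Origin Ulune qualifies under the Oreth–Ulune agreement and 8427.85.58 is covered: preferential rate Free applies instead.
Duty = $36,324.75 × 0% = $0.00.
Total = $19,101.33 + $69.76 + $152,282.77 + $0.00 = $171,453.86.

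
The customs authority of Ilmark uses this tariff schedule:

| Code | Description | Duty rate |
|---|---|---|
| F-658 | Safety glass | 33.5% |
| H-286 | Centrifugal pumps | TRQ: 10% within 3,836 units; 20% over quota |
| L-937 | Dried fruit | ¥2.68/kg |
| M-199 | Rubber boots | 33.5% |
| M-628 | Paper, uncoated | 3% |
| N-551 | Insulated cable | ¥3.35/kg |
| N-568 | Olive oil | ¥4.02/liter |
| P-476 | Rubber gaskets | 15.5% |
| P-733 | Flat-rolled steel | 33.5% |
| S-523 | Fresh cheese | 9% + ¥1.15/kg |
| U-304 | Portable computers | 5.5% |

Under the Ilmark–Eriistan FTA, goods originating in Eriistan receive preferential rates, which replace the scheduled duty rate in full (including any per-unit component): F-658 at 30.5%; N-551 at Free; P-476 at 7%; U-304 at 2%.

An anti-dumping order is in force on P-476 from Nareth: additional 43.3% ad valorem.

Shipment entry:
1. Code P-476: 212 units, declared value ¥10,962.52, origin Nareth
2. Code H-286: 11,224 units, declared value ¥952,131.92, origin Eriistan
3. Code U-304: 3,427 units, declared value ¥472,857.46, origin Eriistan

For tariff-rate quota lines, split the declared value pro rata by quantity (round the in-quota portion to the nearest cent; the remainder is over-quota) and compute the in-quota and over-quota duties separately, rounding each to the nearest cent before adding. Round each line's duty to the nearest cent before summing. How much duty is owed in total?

Line 1 (P-476, Nareth, 212 units, ¥10,962.52):
Base rate for P-476 is 15.5%.
P-476 has an FTA preferential rate, but origin Nareth is not Eriistan; base rate stands.
Additional duty on P-476 from Nareth: +43.3%. Applied ad valorem rate: 15.5% + 43.3% = 58.8%.
Duty = ¥10,962.52 × 58.8% = ¥6,445.96.
Line 2 (H-286, Eriistan, 11,224 units, ¥952,131.92):
Code H-286 is under a tariff-rate quota (threshold 3,836 units). In-quota: 3,836 units at 10%; over-quota: 7,388 units at 20%.
Pro-rata value split: in-quota = ¥952,131.92 × 3,836/11,224 = ¥325,407.88; over-quota = ¥952,131.92 − ¥325,407.88 = ¥626,724.04.
In-quota duty = ¥325,407.88 × 10% = ¥32,540.79. Over-quota duty = ¥626,724.04 × 20% = ¥125,344.81.
Line duty = ¥32,540.79 + ¥125,344.81 = ¥157,885.60.
Line 3 (U-304, Eriistan, 3,427 units, ¥472,857.46):
Base rate for U-304 is 5.5%.
Origin Eriistan qualifies under the Ilmark–Eriistan agreement and U-304 is covered: preferential rate 2% applies instead.
Duty = ¥472,857.46 × 2% = ¥9,457.15.
Total = ¥6,445.96 + ¥157,885.60 + ¥9,457.15 = ¥173,788.71.

¥173,788.71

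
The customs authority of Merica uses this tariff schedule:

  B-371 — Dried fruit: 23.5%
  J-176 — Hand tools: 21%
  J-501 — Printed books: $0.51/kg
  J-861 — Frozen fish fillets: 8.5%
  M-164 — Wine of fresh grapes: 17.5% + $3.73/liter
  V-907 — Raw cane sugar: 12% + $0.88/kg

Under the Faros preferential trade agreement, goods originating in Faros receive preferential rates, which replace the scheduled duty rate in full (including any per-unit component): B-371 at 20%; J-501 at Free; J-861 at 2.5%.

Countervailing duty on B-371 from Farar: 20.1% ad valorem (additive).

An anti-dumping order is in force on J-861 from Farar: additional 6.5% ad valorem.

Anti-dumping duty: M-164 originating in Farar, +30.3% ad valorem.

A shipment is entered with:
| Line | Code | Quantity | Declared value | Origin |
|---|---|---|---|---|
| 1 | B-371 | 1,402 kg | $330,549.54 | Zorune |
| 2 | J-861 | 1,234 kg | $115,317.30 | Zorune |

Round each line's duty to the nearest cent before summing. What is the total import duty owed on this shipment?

$87,481.11

Line 1 (B-371, Zorune, 1,402 kg, $330,549.54):
Base rate for B-371 is 23.5%.
B-371 has an FTA preferential rate, but origin Zorune is not Faros; base rate stands.
The additional-duty order on B-371 targets Farar, not Zorune; it does not apply.
Duty = $330,549.54 × 23.5% = $77,679.14.
Line 2 (J-861, Zorune, 1,234 kg, $115,317.30):
Base rate for J-861 is 8.5%.
J-861 has an FTA preferential rate, but origin Zorune is not Faros; base rate stands.
The additional-duty order on J-861 targets Farar, not Zorune; it does not apply.
Duty = $115,317.30 × 8.5% = $9,801.97.
Total = $77,679.14 + $9,801.97 = $87,481.11.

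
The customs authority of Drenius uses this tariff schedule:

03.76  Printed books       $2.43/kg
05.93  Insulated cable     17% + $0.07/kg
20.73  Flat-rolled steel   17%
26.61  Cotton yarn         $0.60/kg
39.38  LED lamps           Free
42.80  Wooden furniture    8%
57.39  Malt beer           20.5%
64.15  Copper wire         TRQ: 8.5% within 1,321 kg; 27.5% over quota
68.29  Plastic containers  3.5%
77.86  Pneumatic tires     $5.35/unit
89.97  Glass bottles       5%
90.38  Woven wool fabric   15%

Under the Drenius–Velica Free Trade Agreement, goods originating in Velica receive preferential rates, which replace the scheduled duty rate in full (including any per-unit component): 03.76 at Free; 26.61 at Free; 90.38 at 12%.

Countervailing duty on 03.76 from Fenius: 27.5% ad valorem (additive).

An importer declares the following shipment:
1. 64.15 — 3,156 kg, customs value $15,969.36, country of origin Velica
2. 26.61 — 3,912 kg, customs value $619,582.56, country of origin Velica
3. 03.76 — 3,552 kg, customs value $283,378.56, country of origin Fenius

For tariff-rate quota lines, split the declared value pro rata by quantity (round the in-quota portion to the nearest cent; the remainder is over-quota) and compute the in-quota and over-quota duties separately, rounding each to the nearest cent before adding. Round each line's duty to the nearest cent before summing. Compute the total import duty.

Line 1 (64.15, Velica, 3,156 kg, $15,969.36):
Code 64.15 is under a tariff-rate quota (threshold 1,321 kg). In-quota: 1,321 kg at 8.5%; over-quota: 1,835 kg at 27.5%.
Pro-rata value split: in-quota = $15,969.36 × 1,321/3,156 = $6,684.26; over-quota = $15,969.36 − $6,684.26 = $9,285.10.
In-quota duty = $6,684.26 × 8.5% = $568.16. Over-quota duty = $9,285.10 × 27.5% = $2,553.40.
Line duty = $568.16 + $2,553.40 = $3,121.56.
Line 2 (26.61, Velica, 3,912 kg, $619,582.56):
Base rate for 26.61 is $0.60/kg.
Origin Velica qualifies under the Drenius–Velica agreement and 26.61 is covered: preferential rate Free applies instead.
Duty = $619,582.56 × 0% = $0.00.
Line 3 (03.76, Fenius, 3,552 kg, $283,378.56):
Base rate for 03.76 is $2.43/kg.
03.76 has an FTA preferential rate, but origin Fenius is not Velica; base rate stands.
Additional duty on 03.76 from Fenius: +27.5% ad valorem. Applied ad valorem rate = 27.5%.
Duty = $283,378.56 × 27.5% + 3,552 × $2.43 = $86,560.46.
Total = $3,121.56 + $0.00 + $86,560.46 = $89,682.02.

$89,682.02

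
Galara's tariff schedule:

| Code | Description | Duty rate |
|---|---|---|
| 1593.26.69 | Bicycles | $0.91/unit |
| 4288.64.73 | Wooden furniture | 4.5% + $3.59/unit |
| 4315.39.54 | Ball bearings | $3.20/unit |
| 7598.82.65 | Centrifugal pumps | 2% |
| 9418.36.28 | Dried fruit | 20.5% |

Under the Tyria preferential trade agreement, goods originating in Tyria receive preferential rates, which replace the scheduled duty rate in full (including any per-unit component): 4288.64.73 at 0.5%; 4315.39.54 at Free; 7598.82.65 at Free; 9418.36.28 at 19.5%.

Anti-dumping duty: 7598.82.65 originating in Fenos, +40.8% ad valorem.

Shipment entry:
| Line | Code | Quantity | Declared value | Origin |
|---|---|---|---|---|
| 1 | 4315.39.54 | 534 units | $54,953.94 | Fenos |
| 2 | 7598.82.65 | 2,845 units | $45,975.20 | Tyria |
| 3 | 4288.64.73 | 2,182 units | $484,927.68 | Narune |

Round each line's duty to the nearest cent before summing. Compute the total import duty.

Line 1 (4315.39.54, Fenos, 534 units, $54,953.94):
Base rate for 4315.39.54 is $3.20/unit.
4315.39.54 has an FTA preferential rate, but origin Fenos is not Tyria; base rate stands.
Duty = 534 × $3.20 = $1,708.80.
Line 2 (7598.82.65, Tyria, 2,845 units, $45,975.20):
Base rate for 7598.82.65 is 2%.
Origin Tyria qualifies under the Galara–Tyria agreement and 7598.82.65 is covered: preferential rate Free applies instead.
The additional-duty order on 7598.82.65 targets Fenos, not Tyria; it does not apply.
Duty = $45,975.20 × 0% = $0.00.
Line 3 (4288.64.73, Narune, 2,182 units, $484,927.68):
Base rate for 4288.64.73 is 4.5% + $3.59/unit.
4288.64.73 has an FTA preferential rate, but origin Narune is not Tyria; base rate stands.
Duty = $484,927.68 × 4.5% + 2,182 × $3.59 = $29,655.13.
Total = $1,708.80 + $0.00 + $29,655.13 = $31,363.93.

$31,363.93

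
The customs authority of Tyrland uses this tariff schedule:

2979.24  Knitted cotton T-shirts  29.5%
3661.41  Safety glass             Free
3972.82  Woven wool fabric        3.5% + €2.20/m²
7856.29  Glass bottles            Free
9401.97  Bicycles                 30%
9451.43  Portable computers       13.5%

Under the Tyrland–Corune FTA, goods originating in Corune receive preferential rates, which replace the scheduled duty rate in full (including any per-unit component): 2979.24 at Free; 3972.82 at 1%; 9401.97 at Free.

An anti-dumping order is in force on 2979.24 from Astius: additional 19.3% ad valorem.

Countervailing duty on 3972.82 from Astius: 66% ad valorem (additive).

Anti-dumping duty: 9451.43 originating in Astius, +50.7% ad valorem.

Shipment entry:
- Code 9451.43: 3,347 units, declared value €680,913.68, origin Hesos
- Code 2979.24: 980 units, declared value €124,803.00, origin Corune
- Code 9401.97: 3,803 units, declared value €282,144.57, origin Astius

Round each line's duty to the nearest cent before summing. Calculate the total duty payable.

€176,566.72

Line 1 (9451.43, Hesos, 3,347 units, €680,913.68):
Base rate for 9451.43 is 13.5%.
The additional-duty order on 9451.43 targets Astius, not Hesos; it does not apply.
Duty = €680,913.68 × 13.5% = €91,923.35.
Line 2 (2979.24, Corune, 980 units, €124,803.00):
Base rate for 2979.24 is 29.5%.
Origin Corune qualifies under the Tyrland–Corune agreement and 2979.24 is covered: preferential rate Free applies instead.
The additional-duty order on 2979.24 targets Astius, not Corune; it does not apply.
Duty = €124,803.00 × 0% = €0.00.
Line 3 (9401.97, Astius, 3,803 units, €282,144.57):
Base rate for 9401.97 is 30%.
9401.97 has an FTA preferential rate, but origin Astius is not Corune; base rate stands.
Duty = €282,144.57 × 30% = €84,643.37.
Total = €91,923.35 + €0.00 + €84,643.37 = €176,566.72.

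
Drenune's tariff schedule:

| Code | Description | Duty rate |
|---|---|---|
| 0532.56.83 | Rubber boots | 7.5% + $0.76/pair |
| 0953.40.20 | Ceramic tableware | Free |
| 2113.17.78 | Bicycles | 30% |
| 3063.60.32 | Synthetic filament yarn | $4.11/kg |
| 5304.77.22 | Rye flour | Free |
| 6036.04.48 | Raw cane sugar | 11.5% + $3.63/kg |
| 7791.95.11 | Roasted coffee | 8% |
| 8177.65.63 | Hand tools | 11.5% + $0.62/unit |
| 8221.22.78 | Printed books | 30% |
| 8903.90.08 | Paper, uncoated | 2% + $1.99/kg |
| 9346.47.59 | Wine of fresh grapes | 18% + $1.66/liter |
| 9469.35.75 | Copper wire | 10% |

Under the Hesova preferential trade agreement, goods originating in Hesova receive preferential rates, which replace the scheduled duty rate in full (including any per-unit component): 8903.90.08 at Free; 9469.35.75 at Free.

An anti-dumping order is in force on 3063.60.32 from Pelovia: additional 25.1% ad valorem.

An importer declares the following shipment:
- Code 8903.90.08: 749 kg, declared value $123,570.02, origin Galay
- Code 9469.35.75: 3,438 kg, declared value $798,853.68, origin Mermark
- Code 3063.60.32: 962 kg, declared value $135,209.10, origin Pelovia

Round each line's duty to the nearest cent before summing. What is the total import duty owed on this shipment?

Line 1 (8903.90.08, Galay, 749 kg, $123,570.02):
Base rate for 8903.90.08 is 2% + $1.99/kg.
8903.90.08 has an FTA preferential rate, but origin Galay is not Hesova; base rate stands.
Duty = $123,570.02 × 2% + 749 × $1.99 = $3,961.91.
Line 2 (9469.35.75, Mermark, 3,438 kg, $798,853.68):
Base rate for 9469.35.75 is 10%.
9469.35.75 has an FTA preferential rate, but origin Mermark is not Hesova; base rate stands.
Duty = $798,853.68 × 10% = $79,885.37.
Line 3 (3063.60.32, Pelovia, 962 kg, $135,209.10):
Base rate for 3063.60.32 is $4.11/kg.
Additional duty on 3063.60.32 from Pelovia: +25.1% ad valorem. Applied ad valorem rate = 25.1%.
Duty = $135,209.10 × 25.1% + 962 × $4.11 = $37,891.30.
Total = $3,961.91 + $79,885.37 + $37,891.30 = $121,738.58.

$121,738.58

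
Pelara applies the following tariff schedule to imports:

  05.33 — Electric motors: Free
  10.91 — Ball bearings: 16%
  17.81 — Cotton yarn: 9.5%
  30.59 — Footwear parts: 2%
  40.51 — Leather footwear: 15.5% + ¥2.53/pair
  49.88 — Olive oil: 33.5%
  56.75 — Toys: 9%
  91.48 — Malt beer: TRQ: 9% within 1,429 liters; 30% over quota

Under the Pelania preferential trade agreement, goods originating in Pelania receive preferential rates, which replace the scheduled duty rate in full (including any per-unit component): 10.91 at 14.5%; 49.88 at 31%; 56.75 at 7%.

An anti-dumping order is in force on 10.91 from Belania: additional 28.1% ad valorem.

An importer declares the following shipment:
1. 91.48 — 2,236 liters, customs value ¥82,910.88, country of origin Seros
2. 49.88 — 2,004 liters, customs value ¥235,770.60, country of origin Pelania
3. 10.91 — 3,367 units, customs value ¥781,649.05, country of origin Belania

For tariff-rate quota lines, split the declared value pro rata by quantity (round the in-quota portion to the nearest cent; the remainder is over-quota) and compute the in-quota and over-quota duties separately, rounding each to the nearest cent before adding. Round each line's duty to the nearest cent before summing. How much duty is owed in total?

Line 1 (91.48, Seros, 2,236 liters, ¥82,910.88):
Code 91.48 is under a tariff-rate quota (threshold 1,429 liters). In-quota: 1,429 liters at 9%; over-quota: 807 liters at 30%.
Pro-rata value split: in-quota = ¥82,910.88 × 1,429/2,236 = ¥52,987.32; over-quota = ¥82,910.88 − ¥52,987.32 = ¥29,923.56.
In-quota duty = ¥52,987.32 × 9% = ¥4,768.86. Over-quota duty = ¥29,923.56 × 30% = ¥8,977.07.
Line duty = ¥4,768.86 + ¥8,977.07 = ¥13,745.93.
Line 2 (49.88, Pelania, 2,004 liters, ¥235,770.60):
Base rate for 49.88 is 33.5%.
Origin Pelania qualifies under the Pelara–Pelania agreement and 49.88 is covered: preferential rate 31% applies instead.
Duty = ¥235,770.60 × 31% = ¥73,088.89.
Line 3 (10.91, Belania, 3,367 units, ¥781,649.05):
Base rate for 10.91 is 16%.
10.91 has an FTA preferential rate, but origin Belania is not Pelania; base rate stands.
Additional duty on 10.91 from Belania: +28.1%. Applied ad valorem rate: 16% + 28.1% = 44.1%.
Duty = ¥781,649.05 × 44.1% = ¥344,707.23.
Total = ¥13,745.93 + ¥73,088.89 + ¥344,707.23 = ¥431,542.05.

¥431,542.05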